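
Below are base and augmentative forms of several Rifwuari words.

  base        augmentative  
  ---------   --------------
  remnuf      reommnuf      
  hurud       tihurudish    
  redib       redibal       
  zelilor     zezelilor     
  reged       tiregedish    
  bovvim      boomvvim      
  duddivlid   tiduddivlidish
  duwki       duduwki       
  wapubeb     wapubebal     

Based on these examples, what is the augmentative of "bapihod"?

redib and bovvim both have last vowel 'i' yet inflect differently (redibal, boomvvim), so the last vowel is not what conditions the rule; the final letter is.
"bapihod" ends in -d. The stems ending in -d (reged → tiregedish, duddivlid → tiduddivlidish, hurud → tihurudish) add ti- … -ish around the stem.
So bapihod → tibapihodish.

tibapihodish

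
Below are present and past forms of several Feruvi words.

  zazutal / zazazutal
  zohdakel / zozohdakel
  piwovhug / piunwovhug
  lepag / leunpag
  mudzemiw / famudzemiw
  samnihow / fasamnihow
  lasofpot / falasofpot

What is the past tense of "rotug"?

rountug

zazutal and lepag both have last vowel 'a' yet inflect differently (zazazutal, leunpag), so the last vowel is not what conditions the rule; the final letter is.
"rotug" ends in -g. The stems ending in -g (piwovhug → piunwovhug, lepag → leunpag) insert -un- after the first vowel.
The other patterns: stems ending in -l repeat the first consonant+vowel as a prefix; stems ending in -t or -w add the prefix fa-.
So rotug → rountug.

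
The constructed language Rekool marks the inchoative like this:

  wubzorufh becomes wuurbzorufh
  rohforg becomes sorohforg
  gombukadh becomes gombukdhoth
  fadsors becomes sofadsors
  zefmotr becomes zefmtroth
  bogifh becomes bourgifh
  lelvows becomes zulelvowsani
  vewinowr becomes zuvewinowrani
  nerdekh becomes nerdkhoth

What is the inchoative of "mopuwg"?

zumopuwgani

lelvows and fadsors both end in -s yet inflect differently (zulelvowsani, sofadsors), so the final letter is not what conditions the rule; the second-to-last letter is.
"mopuwg" has second-to-last letter 'w'. The stems whose second-to-last letter is 'w' (vewinowr → zuvewinowrani, lelvows → zulelvowsani) add zu- … -ani around the stem.
So mopuwg → zumopuwgani.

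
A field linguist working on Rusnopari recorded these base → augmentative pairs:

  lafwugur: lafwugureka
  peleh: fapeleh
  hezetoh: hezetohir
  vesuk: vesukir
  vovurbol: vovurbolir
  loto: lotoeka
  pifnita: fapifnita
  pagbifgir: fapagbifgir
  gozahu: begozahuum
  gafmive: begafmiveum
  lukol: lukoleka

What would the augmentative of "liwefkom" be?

pagbifgir and lafwugur both end in -r yet inflect differently (fapagbifgir, lafwugureka), so the final letter is not what conditions the rule; the first letter is.
"liwefkom" begins with l-. The stems beginning with l- (lafwugur → lafwugureka, loto → lotoeka, lukol → lukoleka) add -eka.
The other patterns: stems beginning with p- add the prefix fa-; stems beginning with g- add be- … -um around the stem; stems beginning with h- or v- add -ir.
So liwefkom → liwefkomeka.

liwefkomeka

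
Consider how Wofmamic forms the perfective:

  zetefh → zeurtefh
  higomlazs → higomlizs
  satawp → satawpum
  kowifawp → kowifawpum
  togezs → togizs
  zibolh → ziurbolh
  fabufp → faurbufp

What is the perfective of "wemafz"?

satawp and fabufp both end in -p yet inflect differently (satawpum, faurbufp), so the final letter is not what conditions the rule; the second-to-last letter is.
"wemafz" has second-to-last letter 'f'. The stems whose second-to-last letter is 'f' (zetefh → zeurtefh, fabufp → faurbufp) insert -ur- after the first vowel.
The other patterns: stems whose second-to-last letter is 'w' add -um; stems whose second-to-last letter is 'z' change the last vowel to 'i'.
So wemafz → weurmafz.

weurmafz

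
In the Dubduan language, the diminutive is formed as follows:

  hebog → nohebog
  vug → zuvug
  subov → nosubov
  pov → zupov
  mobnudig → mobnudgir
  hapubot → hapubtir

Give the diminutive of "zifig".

nozifig

vug and hebog both end in -g yet inflect differently (zuvug, nohebog), so the final letter is not what conditions the rule; the number of vowels is.
"zifig" has 2 vowels. The stems with 2 vowels (hebog → nohebog, subov → nosubov) add the prefix no-.
So zifig → nozifig.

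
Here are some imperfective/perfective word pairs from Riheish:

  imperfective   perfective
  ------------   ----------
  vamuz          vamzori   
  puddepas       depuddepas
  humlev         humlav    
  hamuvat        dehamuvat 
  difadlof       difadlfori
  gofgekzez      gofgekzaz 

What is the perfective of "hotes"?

hotas

gofgekzez and vamuz both end in -z yet inflect differently (gofgekzaz, vamzori), so the final letter is not what conditions the rule; the last vowel is.
"hotes" has last vowel 'e'. The stems whose last vowel is 'e' (gofgekzez → gofgekzaz, humlev → humlav) change the last vowel to 'a'.
The other patterns: stems whose last vowel is 'a' add the prefix de-; stems whose last vowel is 'o' or 'u' delete the last vowel and add -ori.
So hotes → hotas.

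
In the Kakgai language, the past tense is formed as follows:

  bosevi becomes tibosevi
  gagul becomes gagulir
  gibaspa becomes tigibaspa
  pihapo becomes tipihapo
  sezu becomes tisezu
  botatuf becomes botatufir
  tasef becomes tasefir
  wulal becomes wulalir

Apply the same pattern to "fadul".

fadulir

"fadul" ends in a consonant. The stems ending in a consonant (wulal → wulalir, gagul → gagulir, botatuf → botatufir) add -ir.
The other pattern: stems ending in a vowel add the prefix ti-.
So fadul → fadulir.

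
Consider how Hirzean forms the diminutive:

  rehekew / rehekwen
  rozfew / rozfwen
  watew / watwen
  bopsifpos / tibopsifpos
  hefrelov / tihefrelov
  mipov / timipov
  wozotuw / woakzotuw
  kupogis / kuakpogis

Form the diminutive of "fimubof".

"fimubof" has last vowel 'o'. The stems whose last vowel is 'o' (bopsifpos → tibopsifpos, hefrelov → tihefrelov, mipov → timipov) add the prefix ti-.
So fimubof → tifimubof.

tifimubof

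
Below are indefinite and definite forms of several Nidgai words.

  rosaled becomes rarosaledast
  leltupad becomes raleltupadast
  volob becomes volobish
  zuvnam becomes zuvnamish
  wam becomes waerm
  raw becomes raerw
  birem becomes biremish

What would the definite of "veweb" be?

wam and zuvnam both end in -m yet inflect differently (waerm, zuvnamish), so the final letter is not what conditions the rule; the number of vowels is.
"veweb" has 2 vowels. The stems with 2 vowels (volob → volobish, zuvnam → zuvnamish, birem → biremish) add -ish.
The other patterns: stems with 1 vowel insert -er- after the first vowel; stems with 3 vowels add ra- … -ast around the stem.
So veweb → vewebish.

vewebish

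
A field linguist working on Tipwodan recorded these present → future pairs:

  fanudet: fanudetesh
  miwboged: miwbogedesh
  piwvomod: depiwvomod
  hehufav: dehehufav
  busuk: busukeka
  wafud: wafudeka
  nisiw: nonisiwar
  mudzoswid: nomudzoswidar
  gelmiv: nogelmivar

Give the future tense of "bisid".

wafud and mudzoswid both end in -d yet inflect differently (wafudeka, nomudzoswidar), so the final letter is not what conditions the rule; the last vowel is.
"bisid" has last vowel 'i'. The stems whose last vowel is 'i' (gelmiv → nogelmivar, mudzoswid → nomudzoswidar, nisiw → nonisiwar) add no- … -ar around the stem.
The other patterns: stems whose last vowel is 'u' add -eka; stems whose last vowel is 'e' add -esh; stems whose last vowel is 'a' or 'o' add the prefix de-.
So bisid → nobisidar.

nobisidar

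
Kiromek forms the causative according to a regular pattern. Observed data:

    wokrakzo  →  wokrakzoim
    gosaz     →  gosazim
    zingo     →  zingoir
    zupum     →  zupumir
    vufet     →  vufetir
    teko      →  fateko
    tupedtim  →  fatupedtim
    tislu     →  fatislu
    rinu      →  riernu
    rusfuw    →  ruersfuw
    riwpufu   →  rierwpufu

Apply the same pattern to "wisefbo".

wokrakzo and zingo both end in -o yet inflect differently (wokrakzoim, zingoir), so the final letter is not what conditions the rule; the first letter is.
"wisefbo" begins with w-. The one such stem in the data (wokrakzo → wokrakzoim) adds -im, so the same rule applies.
The other patterns: stems beginning with v- or z- add -ir; stems beginning with t- add the prefix fa-; stems beginning with r- insert -er- after the first vowel.
So wisefbo → wisefboim.

wisefboim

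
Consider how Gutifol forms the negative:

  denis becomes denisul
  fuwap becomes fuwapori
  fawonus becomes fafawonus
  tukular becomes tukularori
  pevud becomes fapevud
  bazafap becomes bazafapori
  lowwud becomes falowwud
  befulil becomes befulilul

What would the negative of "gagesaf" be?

"gagesaf" has last vowel 'a'. The stems whose last vowel is 'a' (fuwap → fuwapori, tukular → tukularori, bazafap → bazafapori) add -ori.
The other patterns: stems whose last vowel is 'i' add -ul; stems whose last vowel is 'u' add the prefix fa-.
So gagesaf → gagesafori.

gagesafori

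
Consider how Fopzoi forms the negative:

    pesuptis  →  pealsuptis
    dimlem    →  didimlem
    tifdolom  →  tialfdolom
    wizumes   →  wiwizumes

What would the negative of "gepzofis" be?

wizumes and pesuptis both end in -s yet inflect differently (wiwizumes, pealsuptis), so the final letter is not what conditions the rule; the last vowel is.
"gepzofis" has last vowel 'i'. The one such stem in the data (pesuptis → pealsuptis) inserts -al- after the first vowel (as does tifdolom), so the same rule applies.
The other pattern: stems whose last vowel is 'e' repeat the first consonant+vowel as a prefix.
So gepzofis → gealpzofis.

gealpzofis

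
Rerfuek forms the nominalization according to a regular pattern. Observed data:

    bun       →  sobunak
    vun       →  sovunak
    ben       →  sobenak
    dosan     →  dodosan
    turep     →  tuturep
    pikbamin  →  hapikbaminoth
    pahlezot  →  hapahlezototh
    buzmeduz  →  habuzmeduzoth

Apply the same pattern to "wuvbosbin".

"wuvbosbin" has 3 vowels. The stems with 3 vowels (pikbamin → hapikbaminoth, pahlezot → hapahlezototh, buzmeduz → habuzmeduzoth) add ha- … -oth around the stem.
So wuvbosbin → hawuvbosbinoth.

hawuvbosbinoth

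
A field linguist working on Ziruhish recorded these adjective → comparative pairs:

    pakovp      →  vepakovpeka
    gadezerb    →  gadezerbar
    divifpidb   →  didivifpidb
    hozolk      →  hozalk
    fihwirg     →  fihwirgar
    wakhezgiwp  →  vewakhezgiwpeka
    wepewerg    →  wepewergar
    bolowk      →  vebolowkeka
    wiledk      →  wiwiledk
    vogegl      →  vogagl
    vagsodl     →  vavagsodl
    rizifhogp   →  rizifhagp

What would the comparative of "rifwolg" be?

"rifwolg" has second-to-last letter 'l'. The one such stem in the data (hozolk → hozalk) changes the last vowel to 'a' (as do rizifhogp, vogegl), so the same rule applies.
The other patterns: stems whose second-to-last letter is 'r' add -ar; stems whose second-to-last letter is 'd' repeat the first consonant+vowel as a prefix; stems whose second-to-last letter is 'v' or 'w' add ve- … -eka around the stem.
So rifwolg → rifwalg.

rifwalg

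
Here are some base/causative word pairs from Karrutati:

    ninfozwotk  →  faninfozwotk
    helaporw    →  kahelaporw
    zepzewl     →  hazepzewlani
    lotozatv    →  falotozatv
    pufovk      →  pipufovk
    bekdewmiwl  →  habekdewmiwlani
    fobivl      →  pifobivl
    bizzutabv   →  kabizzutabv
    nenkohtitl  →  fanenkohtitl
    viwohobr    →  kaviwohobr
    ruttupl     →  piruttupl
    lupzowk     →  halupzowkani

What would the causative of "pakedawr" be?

pufovk and ninfozwotk both end in -k yet inflect differently (pipufovk, faninfozwotk), so the final letter is not what conditions the rule; the second-to-last letter is.
"pakedawr" has second-to-last letter 'w'. The stems whose second-to-last letter is 'w' (lupzowk → halupzowkani, zepzewl → hazepzewlani, bekdewmiwl → habekdewmiwlani) add ha- … -ani around the stem.
So pakedawr → hapakedawrani.

hapakedawrani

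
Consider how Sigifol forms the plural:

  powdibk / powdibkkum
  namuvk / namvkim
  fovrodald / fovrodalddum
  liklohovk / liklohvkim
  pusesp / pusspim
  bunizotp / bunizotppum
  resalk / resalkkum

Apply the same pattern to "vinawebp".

vinawebppum

"vinawebp" has second-to-last letter 'b'. The one such stem in the data (powdibk → powdibkkum) doubles the final consonant and adds -um (as do resalk, bunizotp), so the same rule applies.
So vinawebp → vinawebppum.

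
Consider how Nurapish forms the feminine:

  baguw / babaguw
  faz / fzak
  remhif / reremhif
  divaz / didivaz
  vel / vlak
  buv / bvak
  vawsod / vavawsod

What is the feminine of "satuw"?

faz and divaz both end in -z yet inflect differently (fzak, didivaz), so the final letter is not what conditions the rule; the number of vowels is.
"satuw" has 2 vowels. The stems with 2 vowels (remhif → reremhif, baguw → babaguw, divaz → didivaz) repeat the first consonant+vowel as a prefix.
So satuw → sasatuw.

sasatuw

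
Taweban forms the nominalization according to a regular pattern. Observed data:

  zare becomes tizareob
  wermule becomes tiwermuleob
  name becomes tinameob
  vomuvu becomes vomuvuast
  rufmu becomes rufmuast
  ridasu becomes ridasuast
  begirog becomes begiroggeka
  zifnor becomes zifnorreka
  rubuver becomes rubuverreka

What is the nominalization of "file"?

tifileob

zare and rubuver both have last vowel 'e' yet inflect differently (tizareob, rubuverreka), so the last vowel is not what conditions the rule; the final letter is.
"file" ends in -e. The stems ending in -e (zare → tizareob, wermule → tiwermuleob, name → tinameob) add ti- … -ob around the stem.
The other patterns: stems ending in -u add -ast; stems ending in -g or -r double the final consonant and add -eka.
So file → tifileob.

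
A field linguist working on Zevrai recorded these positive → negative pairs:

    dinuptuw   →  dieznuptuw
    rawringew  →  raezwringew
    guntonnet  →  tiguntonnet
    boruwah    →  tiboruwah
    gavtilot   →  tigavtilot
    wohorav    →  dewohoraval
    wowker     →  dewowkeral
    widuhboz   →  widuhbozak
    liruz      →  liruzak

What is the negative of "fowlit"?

rawringew and guntonnet both have last vowel 'e' yet inflect differently (raezwringew, tiguntonnet), so the last vowel is not what conditions the rule; the final letter is.
"fowlit" ends in -t. The stems ending in -t (guntonnet → tiguntonnet, gavtilot → tigavtilot) add the prefix ti-.
So fowlit → tifowlit.

tifowlit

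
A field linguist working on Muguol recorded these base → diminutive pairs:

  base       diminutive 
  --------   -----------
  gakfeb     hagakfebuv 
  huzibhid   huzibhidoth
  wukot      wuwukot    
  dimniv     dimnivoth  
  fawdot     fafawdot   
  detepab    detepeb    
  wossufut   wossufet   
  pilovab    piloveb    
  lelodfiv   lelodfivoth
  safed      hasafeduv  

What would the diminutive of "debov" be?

wossufut and wukot both end in -t yet inflect differently (wossufet, wuwukot), so the final letter is not what conditions the rule; the last vowel is.
"debov" has last vowel 'o'. The stems whose last vowel is 'o' (wukot → wuwukot, fawdot → fafawdot) repeat the first consonant+vowel as a prefix.
The other patterns: stems whose last vowel is 'a' or 'u' change the last vowel to 'e'; stems whose last vowel is 'i' add -oth; stems whose last vowel is 'e' add ha- … -uv around the stem.
So debov → dedebov.

dedebov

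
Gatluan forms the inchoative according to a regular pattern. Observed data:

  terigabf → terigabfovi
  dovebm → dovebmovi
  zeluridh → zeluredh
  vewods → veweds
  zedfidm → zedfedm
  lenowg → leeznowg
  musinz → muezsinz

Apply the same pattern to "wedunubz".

wedunubzovi

dovebm and zedfidm both end in -m yet inflect differently (dovebmovi, zedfedm), so the final letter is not what conditions the rule; the second-to-last letter is.
"wedunubz" has second-to-last letter 'b'. The stems whose second-to-last letter is 'b' (terigabf → terigabfovi, dovebm → dovebmovi) add -ovi.
The other patterns: stems whose second-to-last letter is 'd' change the last vowel to 'e'; stems whose second-to-last letter is 'n' or 'w' insert -ez- after the first vowel.
So wedunubz → wedunubzovi.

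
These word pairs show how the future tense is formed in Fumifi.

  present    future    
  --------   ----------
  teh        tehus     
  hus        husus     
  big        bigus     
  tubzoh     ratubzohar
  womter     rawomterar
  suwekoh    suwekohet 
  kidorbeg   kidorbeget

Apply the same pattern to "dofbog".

radofbogar

teh and tubzoh both end in -h yet inflect differently (tehus, ratubzohar), so the final letter is not what conditions the rule; the number of vowels is.
"dofbog" has 2 vowels. The stems with 2 vowels (tubzoh → ratubzohar, womter → rawomterar) add ra- … -ar around the stem.
So dofbog → radofbogar.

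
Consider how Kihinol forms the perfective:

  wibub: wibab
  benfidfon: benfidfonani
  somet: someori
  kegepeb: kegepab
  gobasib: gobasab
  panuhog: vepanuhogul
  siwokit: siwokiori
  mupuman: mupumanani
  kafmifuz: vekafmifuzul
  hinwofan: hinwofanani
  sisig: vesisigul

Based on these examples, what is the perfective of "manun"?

manunani

kegepeb and somet both have last vowel 'e' yet inflect differently (kegepab, someori), so the last vowel is not what conditions the rule; the final letter is.
"manun" ends in -n. The stems ending in -n (benfidfon → benfidfonani, mupuman → mupumanani, hinwofan → hinwofanani) add -ani.
So manun → manunani.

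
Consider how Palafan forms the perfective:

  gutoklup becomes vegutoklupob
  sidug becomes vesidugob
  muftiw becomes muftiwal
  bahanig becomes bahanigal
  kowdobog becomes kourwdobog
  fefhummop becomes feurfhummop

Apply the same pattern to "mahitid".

fefhummop and gutoklup both end in -p yet inflect differently (feurfhummop, vegutoklupob), so the final letter is not what conditions the rule; the last vowel is.
"mahitid" has last vowel 'i'. The stems whose last vowel is 'i' (bahanig → bahanigal, muftiw → muftiwal) add -al.
So mahitid → mahitidal.

mahitidal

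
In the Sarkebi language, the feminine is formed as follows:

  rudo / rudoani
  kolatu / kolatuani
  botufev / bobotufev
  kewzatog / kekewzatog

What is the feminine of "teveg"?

kewzatog and rudo both have last vowel 'o' yet inflect differently (kekewzatog, rudoani), so the last vowel is not what conditions the rule; whether the stem ends in a vowel or a consonant is.
"teveg" ends in a consonant. The stems ending in a consonant (botufev → bobotufev, kewzatog → kekewzatog) repeat the first consonant+vowel as a prefix.
The other pattern: stems ending in a vowel add -ani.
So teveg → teteveg.

teteveg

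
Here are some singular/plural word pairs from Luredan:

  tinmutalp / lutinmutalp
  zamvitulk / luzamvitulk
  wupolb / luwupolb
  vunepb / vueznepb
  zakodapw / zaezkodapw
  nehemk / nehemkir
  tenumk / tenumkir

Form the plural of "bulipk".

buezlipk

"bulipk" has second-to-last letter 'p'. The stems whose second-to-last letter is 'p' (vunepb → vueznepb, zakodapw → zaezkodapw) insert -ez- after the first vowel.
The other patterns: stems whose second-to-last letter is 'l' add the prefix lu-; stems whose second-to-last letter is 'm' add -ir.
So bulipk → buezlipk.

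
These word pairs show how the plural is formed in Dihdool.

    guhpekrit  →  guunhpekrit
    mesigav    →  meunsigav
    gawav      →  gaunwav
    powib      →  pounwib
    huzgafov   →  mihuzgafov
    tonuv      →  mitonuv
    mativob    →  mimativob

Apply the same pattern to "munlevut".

mimunlevut

mesigav and huzgafov both end in -v yet inflect differently (meunsigav, mihuzgafov), so the final letter is not what conditions the rule; the last vowel is.
"munlevut" has last vowel 'u'. The one such stem in the data (tonuv → mitonuv) adds the prefix mi-, so the same rule applies.
So munlevut → mimunlevut.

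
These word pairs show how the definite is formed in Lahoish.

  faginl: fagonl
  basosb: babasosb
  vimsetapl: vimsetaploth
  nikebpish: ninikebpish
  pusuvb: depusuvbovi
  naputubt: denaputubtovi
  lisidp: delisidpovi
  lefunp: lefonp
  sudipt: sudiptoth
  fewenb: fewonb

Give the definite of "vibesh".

faginl and vimsetapl both end in -l yet inflect differently (fagonl, vimsetaploth), so the final letter is not what conditions the rule; the second-to-last letter is.
"vibesh" has second-to-last letter 's'. The stems whose second-to-last letter is 's' (basosb → babasosb, nikebpish → ninikebpish) repeat the first consonant+vowel as a prefix.
The other patterns: stems whose second-to-last letter is 'n' change the last vowel to 'o'; stems whose second-to-last letter is 'p' add -oth; stems whose second-to-last letter is 'b', 'd' or 'v' add de- … -ovi around the stem.
So vibesh → vivibesh.

vivibesh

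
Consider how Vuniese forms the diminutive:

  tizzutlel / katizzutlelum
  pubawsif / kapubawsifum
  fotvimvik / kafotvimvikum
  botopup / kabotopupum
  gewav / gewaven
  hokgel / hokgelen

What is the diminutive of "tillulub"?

tizzutlel and hokgel both end in -l yet inflect differently (katizzutlelum, hokgelen), so the final letter is not what conditions the rule; the number of vowels is.
"tillulub" has 3 vowels. The stems with 3 vowels (tizzutlel → katizzutlelum, pubawsif → kapubawsifum, fotvimvik → kafotvimvikum) add ka- … -um around the stem.
The other pattern: stems with 2 vowels add -en.
So tillulub → katillulubum.

katillulubum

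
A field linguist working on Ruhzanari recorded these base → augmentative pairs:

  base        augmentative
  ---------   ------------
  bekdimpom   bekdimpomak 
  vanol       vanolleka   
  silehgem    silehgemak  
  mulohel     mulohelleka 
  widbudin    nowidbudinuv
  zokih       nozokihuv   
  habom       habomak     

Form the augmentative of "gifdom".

gifdomak

"gifdom" ends in -m. The stems ending in -m (silehgem → silehgemak, bekdimpom → bekdimpomak, habom → habomak) add -ak.
The other patterns: stems ending in -l double the final consonant and add -eka; stems ending in -h or -n add no- … -uv around the stem.
So gifdom → gifdomak.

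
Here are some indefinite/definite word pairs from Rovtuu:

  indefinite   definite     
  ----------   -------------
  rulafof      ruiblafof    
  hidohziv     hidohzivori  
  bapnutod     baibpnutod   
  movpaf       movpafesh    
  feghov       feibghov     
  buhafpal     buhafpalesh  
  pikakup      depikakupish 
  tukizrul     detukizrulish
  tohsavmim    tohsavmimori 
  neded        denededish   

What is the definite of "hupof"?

huibpof

hidohziv and feghov both end in -v yet inflect differently (hidohzivori, feibghov), so the final letter is not what conditions the rule; the last vowel is.
"hupof" has last vowel 'o'. The stems whose last vowel is 'o' (feghov → feibghov, bapnutod → baibpnutod, rulafof → ruiblafof) insert -ib- after the first vowel.
The other patterns: stems whose last vowel is 'i' add -ori; stems whose last vowel is 'e' or 'u' add de- … -ish around the stem; stems whose last vowel is 'a' add -esh.
So hupof → huibpof.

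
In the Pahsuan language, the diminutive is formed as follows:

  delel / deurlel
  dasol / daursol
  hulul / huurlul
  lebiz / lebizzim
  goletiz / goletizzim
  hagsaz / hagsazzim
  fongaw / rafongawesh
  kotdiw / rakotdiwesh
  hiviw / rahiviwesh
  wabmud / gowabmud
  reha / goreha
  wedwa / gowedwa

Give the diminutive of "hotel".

hagsaz and fongaw both have last vowel 'a' yet inflect differently (hagsazzim, rafongawesh), so the last vowel is not what conditions the rule; the final letter is.
"hotel" ends in -l. The stems ending in -l (delel → deurlel, dasol → daursol, hulul → huurlul) insert -ur- after the first vowel.
The other patterns: stems ending in -z double the final consonant and add -im; stems ending in -w add ra- … -esh around the stem; stems ending in -a or -d add the prefix go-.
So hotel → hourtel.

hourtel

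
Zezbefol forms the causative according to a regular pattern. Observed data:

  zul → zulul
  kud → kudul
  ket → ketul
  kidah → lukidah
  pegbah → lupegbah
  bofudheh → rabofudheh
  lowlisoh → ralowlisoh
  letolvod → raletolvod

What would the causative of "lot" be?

lotul

"lot" has 1 vowel. The stems with 1 vowel (zul → zulul, kud → kudul, ket → ketul) add -ul.
The other patterns: stems with 2 vowels add the prefix lu-; stems with 3 vowels add the prefix ra-.
So lot → lotul.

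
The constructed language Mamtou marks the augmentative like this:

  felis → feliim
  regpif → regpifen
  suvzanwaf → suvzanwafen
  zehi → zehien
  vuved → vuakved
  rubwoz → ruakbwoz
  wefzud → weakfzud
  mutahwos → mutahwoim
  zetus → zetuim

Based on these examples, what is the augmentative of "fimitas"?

rubwoz and mutahwos both have last vowel 'o' yet inflect differently (ruakbwoz, mutahwoim), so the last vowel is not what conditions the rule; the final letter is.
"fimitas" ends in -s. The stems ending in -s (mutahwos → mutahwoim, felis → feliim, zetus → zetuim) drop the final letter and add -im.
The other patterns: stems ending in -d or -z insert -ak- after the first vowel; stems ending in -f or -i add -en.
So fimitas → fimitaim.

fimitaim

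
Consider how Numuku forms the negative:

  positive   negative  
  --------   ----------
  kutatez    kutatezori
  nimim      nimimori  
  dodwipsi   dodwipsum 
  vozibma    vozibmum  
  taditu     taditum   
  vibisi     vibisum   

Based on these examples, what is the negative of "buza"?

nimim and dodwipsi both have last vowel 'i' yet inflect differently (nimimori, dodwipsum), so the last vowel is not what conditions the rule; whether the stem ends in a vowel or a consonant is.
"buza" ends in a vowel. The stems ending in a vowel (dodwipsi → dodwipsum, vozibma → vozibmum, taditu → taditum) drop the final letter and add -um.
So buza → buzum.

buzum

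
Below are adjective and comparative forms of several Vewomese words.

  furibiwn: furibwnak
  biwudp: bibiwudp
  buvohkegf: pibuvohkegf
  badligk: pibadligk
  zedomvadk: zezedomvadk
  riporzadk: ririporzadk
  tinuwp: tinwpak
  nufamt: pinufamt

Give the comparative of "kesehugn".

riporzadk and badligk both end in -k yet inflect differently (ririporzadk, pibadligk), so the final letter is not what conditions the rule; the second-to-last letter is.
"kesehugn" has second-to-last letter 'g'. The stems whose second-to-last letter is 'g' (buvohkegf → pibuvohkegf, badligk → pibadligk) add the prefix pi-.
The other patterns: stems whose second-to-last letter is 'd' repeat the first consonant+vowel as a prefix; stems whose second-to-last letter is 'w' delete the last vowel and add -ak.
So kesehugn → pikesehugn.

pikesehugn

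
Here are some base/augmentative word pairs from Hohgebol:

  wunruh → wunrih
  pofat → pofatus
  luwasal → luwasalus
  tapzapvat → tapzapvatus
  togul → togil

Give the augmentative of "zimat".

togul and luwasal both end in -l yet inflect differently (togil, luwasalus), so the final letter is not what conditions the rule; the last vowel is.
"zimat" has last vowel 'a'. The stems whose last vowel is 'a' (pofat → pofatus, tapzapvat → tapzapvatus, luwasal → luwasalus) add -us.
So zimat → zimatus.

zimatus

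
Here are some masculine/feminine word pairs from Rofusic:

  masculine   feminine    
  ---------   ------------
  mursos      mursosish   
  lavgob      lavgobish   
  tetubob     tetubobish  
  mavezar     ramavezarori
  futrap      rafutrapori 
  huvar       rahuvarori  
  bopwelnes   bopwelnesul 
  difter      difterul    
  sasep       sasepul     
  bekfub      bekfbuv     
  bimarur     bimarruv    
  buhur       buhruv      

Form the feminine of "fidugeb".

mursos and bopwelnes both end in -s yet inflect differently (mursosish, bopwelnesul), so the final letter is not what conditions the rule; the last vowel is.
"fidugeb" has last vowel 'e'. The stems whose last vowel is 'e' (bopwelnes → bopwelnesul, difter → difterul, sasep → sasepul) add -ul.
The other patterns: stems whose last vowel is 'o' add -ish; stems whose last vowel is 'a' add ra- … -ori around the stem; stems whose last vowel is 'u' delete the last vowel and add -uv.
So fidugeb → fidugebul.

fidugebul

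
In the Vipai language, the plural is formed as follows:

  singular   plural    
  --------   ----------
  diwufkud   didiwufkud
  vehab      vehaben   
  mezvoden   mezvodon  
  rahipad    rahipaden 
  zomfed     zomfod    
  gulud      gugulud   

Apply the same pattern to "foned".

gulud and zomfed both end in -d yet inflect differently (gugulud, zomfod), so the final letter is not what conditions the rule; the last vowel is.
"foned" has last vowel 'e'. The stems whose last vowel is 'e' (mezvoden → mezvodon, zomfed → zomfod) change the last vowel to 'o'.
So foned → fonod.

fonod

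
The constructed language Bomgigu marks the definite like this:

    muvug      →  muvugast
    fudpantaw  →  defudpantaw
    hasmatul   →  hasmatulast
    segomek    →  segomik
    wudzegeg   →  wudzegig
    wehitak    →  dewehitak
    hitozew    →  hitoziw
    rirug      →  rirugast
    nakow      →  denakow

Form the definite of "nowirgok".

wudzegeg and muvug both end in -g yet inflect differently (wudzegig, muvugast), so the final letter is not what conditions the rule; the last vowel is.
"nowirgok" has last vowel 'o'. The one such stem in the data (nakow → denakow) adds the prefix de-, so the same rule applies.
The other patterns: stems whose last vowel is 'e' change the last vowel to 'i'; stems whose last vowel is 'u' add -ast.
So nowirgok → denowirgok.

denowirgok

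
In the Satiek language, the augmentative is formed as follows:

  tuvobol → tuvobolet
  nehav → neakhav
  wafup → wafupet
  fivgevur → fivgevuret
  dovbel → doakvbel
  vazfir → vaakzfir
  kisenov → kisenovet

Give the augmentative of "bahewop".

tuvobol and dovbel both end in -l yet inflect differently (tuvobolet, doakvbel), so the final letter is not what conditions the rule; the last vowel is.
"bahewop" has last vowel 'o'. The stems whose last vowel is 'o' (kisenov → kisenovet, tuvobol → tuvobolet) add -et.
The other pattern: stems whose last vowel is 'a', 'e' or 'i' insert -ak- after the first vowel.
So bahewop → bahewopet.

bahewopet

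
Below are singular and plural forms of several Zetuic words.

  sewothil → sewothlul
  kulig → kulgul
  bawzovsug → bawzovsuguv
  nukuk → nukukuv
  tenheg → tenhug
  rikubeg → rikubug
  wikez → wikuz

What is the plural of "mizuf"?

kulig and bawzovsug both end in -g yet inflect differently (kulgul, bawzovsuguv), so the final letter is not what conditions the rule; the last vowel is.
"mizuf" has last vowel 'u'. The stems whose last vowel is 'u' (bawzovsug → bawzovsuguv, nukuk → nukukuv) add -uv.
So mizuf → mizufuv.

mizufuv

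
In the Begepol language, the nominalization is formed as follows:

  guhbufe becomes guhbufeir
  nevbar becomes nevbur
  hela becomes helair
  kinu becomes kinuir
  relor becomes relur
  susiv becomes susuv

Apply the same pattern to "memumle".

memumleir

nevbar and hela both have last vowel 'a' yet inflect differently (nevbur, helair), so the last vowel is not what conditions the rule; whether the stem ends in a vowel or a consonant is.
"memumle" ends in a vowel. The stems ending in a vowel (kinu → kinuir, guhbufe → guhbufeir, hela → helair) add -ir.
So memumle → memumleir.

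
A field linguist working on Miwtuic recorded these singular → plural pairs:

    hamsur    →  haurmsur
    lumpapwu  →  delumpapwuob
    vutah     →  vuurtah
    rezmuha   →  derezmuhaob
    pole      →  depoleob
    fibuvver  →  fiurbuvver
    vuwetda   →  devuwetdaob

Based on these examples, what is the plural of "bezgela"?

fibuvver and pole both have last vowel 'e' yet inflect differently (fiurbuvver, depoleob), so the last vowel is not what conditions the rule; whether the stem ends in a vowel or a consonant is.
"bezgela" ends in a vowel. The stems ending in a vowel (pole → depoleob, lumpapwu → delumpapwuob, vuwetda → devuwetdaob) add de- … -ob around the stem.
The other pattern: stems ending in a consonant insert -ur- after the first vowel.
So bezgela → debezgelaob.

debezgelaob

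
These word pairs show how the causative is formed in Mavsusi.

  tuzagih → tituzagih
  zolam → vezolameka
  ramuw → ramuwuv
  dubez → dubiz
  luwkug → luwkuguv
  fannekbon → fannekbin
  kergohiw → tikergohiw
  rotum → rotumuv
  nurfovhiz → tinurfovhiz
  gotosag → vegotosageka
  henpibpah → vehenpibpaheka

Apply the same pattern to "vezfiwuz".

rotum and zolam both end in -m yet inflect differently (rotumuv, vezolameka), so the final letter is not what conditions the rule; the last vowel is.
"vezfiwuz" has last vowel 'u'. The stems whose last vowel is 'u' (rotum → rotumuv, luwkug → luwkuguv, ramuw → ramuwuv) add -uv.
The other patterns: stems whose last vowel is 'a' add ve- … -eka around the stem; stems whose last vowel is 'i' add the prefix ti-; stems whose last vowel is 'e' or 'o' change the last vowel to 'i'.
So vezfiwuz → vezfiwuzuv.

vezfiwuzuv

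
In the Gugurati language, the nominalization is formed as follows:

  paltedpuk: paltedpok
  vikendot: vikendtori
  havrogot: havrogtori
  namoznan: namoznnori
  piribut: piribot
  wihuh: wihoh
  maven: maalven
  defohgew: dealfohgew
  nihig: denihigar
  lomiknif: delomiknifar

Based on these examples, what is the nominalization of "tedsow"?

namoznan and maven both end in -n yet inflect differently (namoznnori, maalven), so the final letter is not what conditions the rule; the last vowel is.
"tedsow" has last vowel 'o'. The stems whose last vowel is 'o' (vikendot → vikendtori, havrogot → havrogtori) delete the last vowel and add -ori.
So tedsow → tedswori.

tedswori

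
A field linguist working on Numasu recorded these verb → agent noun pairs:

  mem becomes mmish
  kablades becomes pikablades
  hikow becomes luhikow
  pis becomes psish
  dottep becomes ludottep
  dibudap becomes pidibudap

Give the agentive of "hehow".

luhehow

"hehow" has 2 vowels. The stems with 2 vowels (dottep → ludottep, hikow → luhikow) add the prefix lu-.
The other patterns: stems with 1 vowel delete the last vowel and add -ish; stems with 3 vowels add the prefix pi-.
So hehow → luhehow.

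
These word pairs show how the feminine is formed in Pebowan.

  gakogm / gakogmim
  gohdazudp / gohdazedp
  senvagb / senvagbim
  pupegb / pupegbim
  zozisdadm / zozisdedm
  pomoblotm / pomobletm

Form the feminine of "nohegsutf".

gakogm and pomoblotm both end in -m yet inflect differently (gakogmim, pomobletm), so the final letter is not what conditions the rule; the second-to-last letter is.
"nohegsutf" has second-to-last letter 't'. The one such stem in the data (pomoblotm → pomobletm) changes the last vowel to 'e' (as do gohdazudp, zozisdadm), so the same rule applies.
The other pattern: stems whose second-to-last letter is 'g' add -im.
So nohegsutf → nohegsetf.

nohegsetf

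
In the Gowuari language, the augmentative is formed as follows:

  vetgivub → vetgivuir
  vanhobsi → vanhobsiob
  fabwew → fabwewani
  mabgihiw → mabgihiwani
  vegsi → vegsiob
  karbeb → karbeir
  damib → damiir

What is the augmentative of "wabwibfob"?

damib and vanhobsi both have last vowel 'i' yet inflect differently (damiir, vanhobsiob), so the last vowel is not what conditions the rule; the final letter is.
"wabwibfob" ends in -b. The stems ending in -b (karbeb → karbeir, damib → damiir, vetgivub → vetgivuir) drop the final letter and add -ir.
So wabwibfob → wabwibfoir.

wabwibfoir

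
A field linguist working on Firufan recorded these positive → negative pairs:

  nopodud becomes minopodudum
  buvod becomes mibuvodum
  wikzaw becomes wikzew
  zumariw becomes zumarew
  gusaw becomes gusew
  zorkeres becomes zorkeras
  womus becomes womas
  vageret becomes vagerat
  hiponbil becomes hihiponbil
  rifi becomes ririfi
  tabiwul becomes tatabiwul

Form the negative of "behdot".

"behdot" ends in -t. The one such stem in the data (vageret → vagerat) changes the last vowel to 'a' (as do zorkeres, womus), so the same rule applies.
The other patterns: stems ending in -d add mi- … -um around the stem; stems ending in -w change the last vowel to 'e'; stems ending in -i or -l repeat the first consonant+vowel as a prefix.
So behdot → behdat.

behdat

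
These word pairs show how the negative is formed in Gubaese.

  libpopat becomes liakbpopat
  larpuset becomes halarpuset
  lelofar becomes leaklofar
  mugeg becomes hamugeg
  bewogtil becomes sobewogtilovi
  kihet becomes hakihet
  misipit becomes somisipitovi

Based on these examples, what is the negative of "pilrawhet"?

larpuset and libpopat both end in -t yet inflect differently (halarpuset, liakbpopat), so the final letter is not what conditions the rule; the last vowel is.
"pilrawhet" has last vowel 'e'. The stems whose last vowel is 'e' (larpuset → halarpuset, kihet → hakihet, mugeg → hamugeg) add the prefix ha-.
The other patterns: stems whose last vowel is 'a' insert -ak- after the first vowel; stems whose last vowel is 'i' add so- … -ovi around the stem.
So pilrawhet → hapilrawhet.

hapilrawhet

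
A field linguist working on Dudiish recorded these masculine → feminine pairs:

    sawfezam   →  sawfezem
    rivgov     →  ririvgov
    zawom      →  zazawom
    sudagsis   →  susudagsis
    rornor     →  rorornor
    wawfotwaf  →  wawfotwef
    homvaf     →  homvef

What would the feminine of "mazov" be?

mamazov

sawfezam and zawom both end in -m yet inflect differently (sawfezem, zazawom), so the final letter is not what conditions the rule; the last vowel is.
"mazov" has last vowel 'o'. The stems whose last vowel is 'o' (rivgov → ririvgov, rornor → rorornor, zawom → zazawom) repeat the first consonant+vowel as a prefix.
The other pattern: stems whose last vowel is 'a' change the last vowel to 'e'.
So mazov → mamazov.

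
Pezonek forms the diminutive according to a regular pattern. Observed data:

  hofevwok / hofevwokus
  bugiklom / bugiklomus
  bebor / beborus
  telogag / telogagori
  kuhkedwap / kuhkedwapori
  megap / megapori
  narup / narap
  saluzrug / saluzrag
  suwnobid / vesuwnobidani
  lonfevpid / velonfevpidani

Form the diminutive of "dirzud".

"dirzud" has last vowel 'u'. The stems whose last vowel is 'u' (narup → narap, saluzrug → saluzrag) change the last vowel to 'a'.
The other patterns: stems whose last vowel is 'o' add -us; stems whose last vowel is 'a' add -ori; stems whose last vowel is 'i' add ve- … -ani around the stem.
So dirzud → dirzad.

dirzad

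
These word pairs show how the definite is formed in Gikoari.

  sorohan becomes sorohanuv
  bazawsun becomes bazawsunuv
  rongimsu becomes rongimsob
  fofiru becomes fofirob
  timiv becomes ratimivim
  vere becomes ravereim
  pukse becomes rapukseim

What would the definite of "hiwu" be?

bazawsun and rongimsu both have last vowel 'u' yet inflect differently (bazawsunuv, rongimsob), so the last vowel is not what conditions the rule; the final letter is.
"hiwu" ends in -u. The stems ending in -u (rongimsu → rongimsob, fofiru → fofirob) drop the final letter and add -ob.
The other patterns: stems ending in -n add -uv; stems ending in -e or -v add ra- … -im around the stem.
So hiwu → hiwob.

hiwob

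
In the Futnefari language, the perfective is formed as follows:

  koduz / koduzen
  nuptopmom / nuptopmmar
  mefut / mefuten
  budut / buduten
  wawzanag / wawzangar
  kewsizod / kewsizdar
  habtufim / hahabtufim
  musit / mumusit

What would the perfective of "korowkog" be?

musit and budut both end in -t yet inflect differently (mumusit, buduten), so the final letter is not what conditions the rule; the last vowel is.
"korowkog" has last vowel 'o'. The stems whose last vowel is 'o' (kewsizod → kewsizdar, nuptopmom → nuptopmmar) delete the last vowel and add -ar.
The other patterns: stems whose last vowel is 'i' repeat the first consonant+vowel as a prefix; stems whose last vowel is 'u' add -en.
So korowkog → korowkgar.

korowkgar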